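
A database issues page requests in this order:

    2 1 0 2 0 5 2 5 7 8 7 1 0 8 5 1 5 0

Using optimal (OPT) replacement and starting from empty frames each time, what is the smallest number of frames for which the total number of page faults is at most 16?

2

f=1: 18 faults
f=2: 11 faults
f=3: 8 faults
f=4: 7 faults
f=5: 6 faults
f=6: 6 faults
Smallest f with faults ≤ 16 is 2.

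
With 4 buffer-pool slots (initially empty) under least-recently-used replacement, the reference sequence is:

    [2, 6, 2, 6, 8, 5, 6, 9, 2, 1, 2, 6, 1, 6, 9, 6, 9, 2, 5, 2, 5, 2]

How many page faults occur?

8

2 -> miss, frames [2]
6 -> miss, frames [2, 6]
2 -> hit
6 -> hit
8 -> miss, frames [2, 6, 8]
5 -> miss, frames [2, 6, 8, 5]
6 -> hit
9 -> miss, evict 2, frames [8, 5, 6, 9]
2 -> miss, evict 8, frames [5, 6, 9, 2]
1 -> miss, evict 5, frames [6, 9, 2, 1]
2 -> hit
6 -> hit
1 -> hit
6 -> hit
9 -> hit
6 -> hit
9 -> hit
2 -> hit
5 -> miss, evict 1, frames [6, 9, 2, 5]
2 -> hit
5 -> hit
2 -> hit
Page faults: 8.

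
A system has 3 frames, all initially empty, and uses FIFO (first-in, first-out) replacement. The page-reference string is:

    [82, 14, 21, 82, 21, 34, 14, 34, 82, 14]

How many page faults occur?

6

82: miss, frames [82]
14: miss, frames [82, 14]
21: miss, frames [82, 14, 21]
82: hit
21: hit
34: miss, evict 82, frames [14, 21, 34]
14: hit
34: hit
82: miss, evict 14, frames [21, 34, 82]
14: miss, evict 21, frames [34, 82, 14]
Page faults: 6.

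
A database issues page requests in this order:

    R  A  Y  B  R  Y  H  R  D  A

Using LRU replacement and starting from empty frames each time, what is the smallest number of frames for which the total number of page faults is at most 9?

3

f=1: 10 faults
f=2: 10 faults
f=3: 8 faults
f=4: 7 faults
f=5: 7 faults
f=6: 6 faults
Smallest f with faults ≤ 9 is 3.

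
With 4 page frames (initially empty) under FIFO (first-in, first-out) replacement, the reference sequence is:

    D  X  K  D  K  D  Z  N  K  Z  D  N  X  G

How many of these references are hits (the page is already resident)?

6

D -> miss, frames {D}
X -> miss, frames {D,X}
K -> miss, frames {D,X,K}
D -> hit
K -> hit
D -> hit
Z -> miss, frames {D,X,K,Z}
N -> miss, evict D, frames {X,K,Z,N}
K -> hit
Z -> hit
D -> miss, evict X, frames {K,Z,N,D}
N -> hit
X -> miss, evict K, frames {Z,N,D,X}
G -> miss, evict Z, frames {N,D,X,G}
Hits: 6.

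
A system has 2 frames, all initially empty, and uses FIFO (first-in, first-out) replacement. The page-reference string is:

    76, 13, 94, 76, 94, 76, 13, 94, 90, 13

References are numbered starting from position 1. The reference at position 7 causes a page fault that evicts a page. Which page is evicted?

pos 1: 76 → miss, frames {76}
pos 2: 13 → miss, frames {76,13}
pos 3: 94 → miss, evict 76, frames {13,94}
pos 4: 76 → miss, evict 13, frames {94,76}
pos 5: 94 → hit
pos 6: 76 → hit
pos 7: 13 → miss, evict 94, frames {76,13}
At position 7, page 94 is evicted.

94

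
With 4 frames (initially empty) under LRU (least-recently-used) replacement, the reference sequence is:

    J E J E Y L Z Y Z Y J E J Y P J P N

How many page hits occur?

9

J -> miss, frames [J]
E -> miss, frames [J, E]
J -> hit
E -> hit
Y -> miss, frames [J, E, Y]
L -> miss, frames [J, E, Y, L]
Z -> miss, evict J, frames [E, Y, L, Z]
Y -> hit
Z -> hit
Y -> hit
J -> miss, evict E, frames [L, Z, Y, J]
E -> miss, evict L, frames [Z, Y, J, E]
J -> hit
Y -> hit
P -> miss, evict Z, frames [E, J, Y, P]
J -> hit
P -> hit
N -> miss, evict E, frames [Y, J, P, N]
Hits: 9.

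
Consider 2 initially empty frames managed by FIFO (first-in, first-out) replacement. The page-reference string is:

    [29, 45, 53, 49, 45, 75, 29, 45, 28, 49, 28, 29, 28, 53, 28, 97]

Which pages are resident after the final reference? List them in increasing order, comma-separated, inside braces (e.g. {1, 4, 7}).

{53, 97}

29: miss, frames {29}
45: miss, frames {29,45}
53: miss, evict 29, frames {45,53}
49: miss, evict 45, frames {53,49}
45: miss, evict 53, frames {49,45}
75: miss, evict 49, frames {45,75}
29: miss, evict 45, frames {75,29}
45: miss, evict 75, frames {29,45}
28: miss, evict 29, frames {45,28}
49: miss, evict 45, frames {28,49}
28: hit
29: miss, evict 28, frames {49,29}
28: miss, evict 49, frames {29,28}
53: miss, evict 29, frames {28,53}
28: hit
97: miss, evict 28, frames {53,97}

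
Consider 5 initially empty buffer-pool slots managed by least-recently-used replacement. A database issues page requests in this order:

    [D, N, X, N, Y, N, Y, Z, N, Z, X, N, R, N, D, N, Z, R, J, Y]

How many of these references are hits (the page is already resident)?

D → miss, frames [D]
N → miss, frames [D, N]
X → miss, frames [D, N, X]
N → hit
Y → miss, frames [D, X, N, Y]
N → hit
Y → hit
Z → miss, frames [D, X, N, Y, Z]
N → hit
Z → hit
X → hit
N → hit
R → miss, evict D, frames [Y, Z, X, N, R]
N → hit
D → miss, evict Y, frames [Z, X, R, N, D]
N → hit
Z → hit
R → hit
J → miss, evict X, frames [D, N, Z, R, J]
Y → miss, evict D, frames [N, Z, R, J, Y]
Hits: 11.

11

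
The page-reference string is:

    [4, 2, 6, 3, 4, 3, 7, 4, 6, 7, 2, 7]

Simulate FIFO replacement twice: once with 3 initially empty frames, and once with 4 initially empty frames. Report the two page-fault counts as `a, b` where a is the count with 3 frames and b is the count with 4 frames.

8, 7

3 frames: F F F F F . F . F . F . → 8 faults.
4 frames: F F F F . . F F . . F . → 7 faults.
7 < 8: adding a frame reduced faults, as is typical.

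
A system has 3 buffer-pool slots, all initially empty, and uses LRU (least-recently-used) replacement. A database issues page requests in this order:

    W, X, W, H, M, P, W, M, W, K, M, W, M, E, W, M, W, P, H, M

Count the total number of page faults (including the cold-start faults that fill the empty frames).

W: fault, frames [W]
X: fault, frames [W, X]
W: hit
H: fault, frames [X, W, H]
M: fault, evict X, frames [W, H, M]
P: fault, evict W, frames [H, M, P]
W: fault, evict H, frames [M, P, W]
M: hit
W: hit
K: fault, evict P, frames [M, W, K]
M: hit
W: hit
M: hit
E: fault, evict K, frames [W, M, E]
W: hit
M: hit
W: hit
P: fault, evict E, frames [M, W, P]
H: fault, evict M, frames [W, P, H]
M: fault, evict W, frames [P, H, M]
Page faults: 11.

11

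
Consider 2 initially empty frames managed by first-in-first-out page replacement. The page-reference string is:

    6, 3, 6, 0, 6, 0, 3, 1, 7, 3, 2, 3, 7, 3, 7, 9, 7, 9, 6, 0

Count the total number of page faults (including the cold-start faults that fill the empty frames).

15

6 -> miss, frames {6}
3 -> miss, frames {6,3}
6 -> hit
0 -> miss, evict 6, frames {3,0}
6 -> miss, evict 3, frames {0,6}
0 -> hit
3 -> miss, evict 0, frames {6,3}
1 -> miss, evict 6, frames {3,1}
7 -> miss, evict 3, frames {1,7}
3 -> miss, evict 1, frames {7,3}
2 -> miss, evict 7, frames {3,2}
3 -> hit
7 -> miss, evict 3, frames {2,7}
3 -> miss, evict 2, frames {7,3}
7 -> hit
9 -> miss, evict 7, frames {3,9}
7 -> miss, evict 3, frames {9,7}
9 -> hit
6 -> miss, evict 9, frames {7,6}
0 -> miss, evict 7, frames {6,0}
Page faults: 15.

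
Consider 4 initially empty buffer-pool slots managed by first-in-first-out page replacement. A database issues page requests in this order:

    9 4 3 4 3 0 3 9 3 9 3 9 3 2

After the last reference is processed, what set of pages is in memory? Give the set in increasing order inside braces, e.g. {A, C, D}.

9 -> fault, frames {9}
4 -> fault, frames {9,4}
3 -> fault, frames {9,4,3}
4 -> hit
3 -> hit
0 -> fault, frames {9,4,3,0}
3 -> hit
9 -> hit
3 -> hit
9 -> hit
3 -> hit
9 -> hit
3 -> hit
2 -> fault, evict 9, frames {4,3,0,2}

{0, 2, 3, 4}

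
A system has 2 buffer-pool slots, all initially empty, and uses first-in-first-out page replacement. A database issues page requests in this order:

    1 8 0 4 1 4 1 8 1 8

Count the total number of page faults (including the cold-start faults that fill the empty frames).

6

1 -> fault, frames (1)
8 -> fault, frames (1 8)
0 -> fault, evict 1, frames (8 0)
4 -> fault, evict 8, frames (0 4)
1 -> fault, evict 0, frames (4 1)
4 -> hit
1 -> hit
8 -> fault, evict 4, frames (1 8)
1 -> hit
8 -> hit
Page faults: 6.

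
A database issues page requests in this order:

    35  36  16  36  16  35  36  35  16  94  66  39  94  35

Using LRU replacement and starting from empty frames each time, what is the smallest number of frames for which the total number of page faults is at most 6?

5

f=1: 14 faults
f=2: 11 faults
f=3: 7 faults
f=4: 7 faults
f=5: 6 faults
f=6: 6 faults
Smallest f with faults ≤ 6 is 5.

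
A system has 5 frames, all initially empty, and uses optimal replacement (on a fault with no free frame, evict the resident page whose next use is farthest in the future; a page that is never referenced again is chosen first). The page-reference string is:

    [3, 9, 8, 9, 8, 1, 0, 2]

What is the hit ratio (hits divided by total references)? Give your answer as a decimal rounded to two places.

3 -> miss, frames (3)
9 -> miss, frames (3 9)
8 -> miss, frames (3 9 8)
9 -> hit
8 -> hit
1 -> miss, frames (3 9 8 1)
0 -> miss, frames (3 9 8 1 0)
2 -> miss, evict 0, frames (3 9 8 1 2)
Hits: 2 of 8 references → 2/8 = 0.2500.

0.25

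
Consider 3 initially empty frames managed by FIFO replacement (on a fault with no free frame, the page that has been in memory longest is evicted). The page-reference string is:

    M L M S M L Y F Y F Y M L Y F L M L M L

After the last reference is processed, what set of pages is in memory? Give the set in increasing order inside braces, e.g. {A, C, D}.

M → miss, frames {M}
L → miss, frames {M,L}
M → hit
S → miss, frames {M,L,S}
M → hit
L → hit
Y → miss, evict M, frames {L,S,Y}
F → miss, evict L, frames {S,Y,F}
Y → hit
F → hit
Y → hit
M → miss, evict S, frames {Y,F,M}
L → miss, evict Y, frames {F,M,L}
Y → miss, evict F, frames {M,L,Y}
F → miss, evict M, frames {L,Y,F}
L → hit
M → miss, evict L, frames {Y,F,M}
L → miss, evict Y, frames {F,M,L}
M → hit
L → hit

{F, L, M}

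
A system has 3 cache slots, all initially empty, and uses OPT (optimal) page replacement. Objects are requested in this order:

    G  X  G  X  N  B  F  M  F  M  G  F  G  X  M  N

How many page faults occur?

8

G: miss, frames (G)
X: miss, frames (G X)
G: hit
X: hit
N: miss, frames (G X N)
B: miss, evict N, frames (G X B)
F: miss, evict B, frames (G X F)
M: miss, evict X, frames (G F M)
F: hit
M: hit
G: hit
F: hit
G: hit
X: miss, evict F, frames (G M X)
M: hit
N: miss, evict X, frames (G M N)
Page faults: 8.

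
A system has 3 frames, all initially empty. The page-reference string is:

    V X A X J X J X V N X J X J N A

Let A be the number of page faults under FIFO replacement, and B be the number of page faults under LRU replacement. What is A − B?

Under FIFO: F F F . F . . . F F F F . . . F → 9 faults.
Under LRU: F F F . F . . . F F . F . . . F → 8 faults.
A − B = 9 − 8 = 1.

1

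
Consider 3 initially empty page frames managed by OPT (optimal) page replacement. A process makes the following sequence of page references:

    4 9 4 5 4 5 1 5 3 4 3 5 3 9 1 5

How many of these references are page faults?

4 -> miss, frames (4)
9 -> miss, frames (4 9)
4 -> hit
5 -> miss, frames (4 9 5)
4 -> hit
5 -> hit
1 -> miss, evict 9, frames (4 5 1)
5 -> hit
3 -> miss, evict 1, frames (4 5 3)
4 -> hit
3 -> hit
5 -> hit
3 -> hit
9 -> miss, evict 3, frames (4 5 9)
1 -> miss, evict 9, frames (4 5 1)
5 -> hit
Page faults: 7.

7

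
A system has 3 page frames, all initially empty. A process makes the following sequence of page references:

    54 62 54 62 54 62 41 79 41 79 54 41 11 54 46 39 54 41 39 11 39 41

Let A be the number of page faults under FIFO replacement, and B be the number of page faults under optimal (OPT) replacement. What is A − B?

4

Under FIFO: F F . . . . F F . . F . F . F F F F . F F . → 12 faults.
Under OPT: F F . . . . F F . . . . F . F F . . . F . . → 8 faults.
A − B = 12 − 8 = 4.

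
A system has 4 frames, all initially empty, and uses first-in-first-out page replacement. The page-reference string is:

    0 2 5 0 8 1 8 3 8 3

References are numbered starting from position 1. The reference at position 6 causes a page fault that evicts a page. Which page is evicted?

0

pos 1: 0 -> fault, frames (0)
pos 2: 2 -> fault, frames (0 2)
pos 3: 5 -> fault, frames (0 2 5)
pos 4: 0 -> hit
pos 5: 8 -> fault, frames (0 2 5 8)
pos 6: 1 -> fault, evict 0, frames (2 5 8 1)
At position 6, page 0 is evicted.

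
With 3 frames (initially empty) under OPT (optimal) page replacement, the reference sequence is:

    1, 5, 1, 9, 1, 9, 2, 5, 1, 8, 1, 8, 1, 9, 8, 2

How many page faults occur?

6

1 -> miss, frames [1]
5 -> miss, frames [1, 5]
1 -> hit
9 -> miss, frames [1, 5, 9]
1 -> hit
9 -> hit
2 -> miss, evict 9, frames [1, 5, 2]
5 -> hit
1 -> hit
8 -> miss, evict 5, frames [1, 2, 8]
1 -> hit
8 -> hit
1 -> hit
9 -> miss, evict 1, frames [2, 8, 9]
8 -> hit
2 -> hit
Page faults: 6.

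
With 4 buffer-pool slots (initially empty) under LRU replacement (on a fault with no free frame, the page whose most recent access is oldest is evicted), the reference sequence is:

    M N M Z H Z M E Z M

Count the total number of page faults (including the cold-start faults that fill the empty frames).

5

M → fault, frames (M)
N → fault, frames (M N)
M → hit
Z → fault, frames (N M Z)
H → fault, frames (N M Z H)
Z → hit
M → hit
E → fault, evict N, frames (H Z M E)
Z → hit
M → hit
Page faults: 5.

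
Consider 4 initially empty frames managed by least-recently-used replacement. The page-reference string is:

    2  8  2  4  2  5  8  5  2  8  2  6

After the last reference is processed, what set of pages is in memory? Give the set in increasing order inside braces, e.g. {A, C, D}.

2 -> fault, frames {2}
8 -> fault, frames {2,8}
2 -> hit
4 -> fault, frames {8,2,4}
2 -> hit
5 -> fault, frames {8,4,2,5}
8 -> hit
5 -> hit
2 -> hit
8 -> hit
2 -> hit
6 -> fault, evict 4, frames {5,8,2,6}

{2, 5, 6, 8}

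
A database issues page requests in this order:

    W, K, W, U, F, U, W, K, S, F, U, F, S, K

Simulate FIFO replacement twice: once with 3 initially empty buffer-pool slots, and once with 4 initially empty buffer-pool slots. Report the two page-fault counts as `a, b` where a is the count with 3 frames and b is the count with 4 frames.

10, 5

3 frames: F F . F F . F F F F F . . F → 10 faults.
4 frames: F F . F F . . . F . . . . . → 5 faults.
5 < 10: adding a frame reduced faults, as is typical.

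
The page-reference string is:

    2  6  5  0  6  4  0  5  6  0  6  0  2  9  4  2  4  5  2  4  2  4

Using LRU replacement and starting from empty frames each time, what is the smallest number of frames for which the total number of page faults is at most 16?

3

f=1: 22 faults
f=2: 17 faults
f=3: 11 faults
f=4: 9 faults
f=5: 8 faults
f=6: 6 faults
Smallest f with faults ≤ 16 is 3.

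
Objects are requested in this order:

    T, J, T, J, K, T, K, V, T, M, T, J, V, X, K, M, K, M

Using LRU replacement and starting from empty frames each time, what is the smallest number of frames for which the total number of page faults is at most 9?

4

f=1: 18 faults
f=2: 12 faults
f=3: 10 faults
f=4: 9 faults
f=5: 8 faults
f=6: 6 faults
Smallest f with faults ≤ 9 is 4.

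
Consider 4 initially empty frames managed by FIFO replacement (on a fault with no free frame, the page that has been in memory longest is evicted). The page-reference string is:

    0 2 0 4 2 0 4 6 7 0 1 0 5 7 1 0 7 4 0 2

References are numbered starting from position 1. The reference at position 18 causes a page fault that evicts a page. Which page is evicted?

pos 1: 0: fault, frames [0]
pos 2: 2: fault, frames [0, 2]
pos 3: 0: hit
pos 4: 4: fault, frames [0, 2, 4]
pos 5: 2: hit
pos 6: 0: hit
pos 7: 4: hit
pos 8: 6: fault, frames [0, 2, 4, 6]
pos 9: 7: fault, evict 0, frames [2, 4, 6, 7]
pos 10: 0: fault, evict 2, frames [4, 6, 7, 0]
pos 11: 1: fault, evict 4, frames [6, 7, 0, 1]
pos 12: 0: hit
pos 13: 5: fault, evict 6, frames [7, 0, 1, 5]
pos 14: 7: hit
pos 15: 1: hit
pos 16: 0: hit
pos 17: 7: hit
pos 18: 4: fault, evict 7, frames [0, 1, 5, 4]
At position 18, page 7 is evicted.

7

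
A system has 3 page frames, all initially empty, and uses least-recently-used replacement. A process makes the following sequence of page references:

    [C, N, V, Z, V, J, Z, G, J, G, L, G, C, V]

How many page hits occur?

5

C: fault, frames {C}
N: fault, frames {C,N}
V: fault, frames {C,N,V}
Z: fault, evict C, frames {N,V,Z}
V: hit
J: fault, evict N, frames {Z,V,J}
Z: hit
G: fault, evict V, frames {J,Z,G}
J: hit
G: hit
L: fault, evict Z, frames {J,G,L}
G: hit
C: fault, evict J, frames {L,G,C}
V: fault, evict L, frames {G,C,V}
Hits: 5.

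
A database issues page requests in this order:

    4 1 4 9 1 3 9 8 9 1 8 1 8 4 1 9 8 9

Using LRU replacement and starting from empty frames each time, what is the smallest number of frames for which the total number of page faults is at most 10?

3

f=1: 18 faults
f=2: 13 faults
f=3: 9 faults
f=4: 6 faults
f=5: 5 faults
Smallest f with faults ≤ 10 is 3.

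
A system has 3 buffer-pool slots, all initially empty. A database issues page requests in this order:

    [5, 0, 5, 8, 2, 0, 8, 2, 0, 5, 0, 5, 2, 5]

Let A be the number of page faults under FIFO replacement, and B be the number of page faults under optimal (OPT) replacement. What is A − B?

Under FIFO: F F . F F . . . . F F . . . → 6 faults.
Under OPT: F F . F F . . . . F . . . . → 5 faults.
A − B = 6 − 5 = 1.

1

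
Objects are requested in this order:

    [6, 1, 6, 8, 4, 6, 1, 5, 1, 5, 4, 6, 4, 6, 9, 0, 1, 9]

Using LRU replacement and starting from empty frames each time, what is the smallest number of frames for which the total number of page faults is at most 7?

6

f=1: 18 faults
f=2: 13 faults
f=3: 11 faults
f=4: 8 faults
f=5: 8 faults
f=6: 7 faults
f=7: 7 faults
Smallest f with faults ≤ 7 is 6.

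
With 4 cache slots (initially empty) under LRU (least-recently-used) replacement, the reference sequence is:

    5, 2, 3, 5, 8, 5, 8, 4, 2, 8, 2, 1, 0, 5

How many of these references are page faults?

9

5 -> fault, frames (5)
2 -> fault, frames (5 2)
3 -> fault, frames (5 2 3)
5 -> hit
8 -> fault, frames (2 3 5 8)
5 -> hit
8 -> hit
4 -> fault, evict 2, frames (3 5 8 4)
2 -> fault, evict 3, frames (5 8 4 2)
8 -> hit
2 -> hit
1 -> fault, evict 5, frames (4 8 2 1)
0 -> fault, evict 4, frames (8 2 1 0)
5 -> fault, evict 8, frames (2 1 0 5)
Page faults: 9.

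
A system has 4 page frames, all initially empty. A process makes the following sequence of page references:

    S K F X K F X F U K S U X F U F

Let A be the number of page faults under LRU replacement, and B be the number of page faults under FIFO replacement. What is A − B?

2

Under LRU: F F F F . . . . F . F . F F . . → 8 faults.
Under FIFO: F F F F . . . . F . F . . . . . → 6 faults.
A − B = 8 − 6 = 2.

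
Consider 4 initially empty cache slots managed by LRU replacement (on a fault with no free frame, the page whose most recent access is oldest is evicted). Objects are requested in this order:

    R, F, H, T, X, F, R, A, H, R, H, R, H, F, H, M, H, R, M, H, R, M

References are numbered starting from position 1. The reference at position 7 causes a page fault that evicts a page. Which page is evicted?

pos 1: R → miss, frames {R}
pos 2: F → miss, frames {R,F}
pos 3: H → miss, frames {R,F,H}
pos 4: T → miss, frames {R,F,H,T}
pos 5: X → miss, evict R, frames {F,H,T,X}
pos 6: F → hit
pos 7: R → miss, evict H, frames {T,X,F,R}
At position 7, page H is evicted.

H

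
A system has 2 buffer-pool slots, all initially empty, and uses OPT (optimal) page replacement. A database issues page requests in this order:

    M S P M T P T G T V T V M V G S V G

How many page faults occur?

10

M → miss, frames (M)
S → miss, frames (M S)
P → miss, evict S, frames (M P)
M → hit
T → miss, evict M, frames (P T)
P → hit
T → hit
G → miss, evict P, frames (T G)
T → hit
V → miss, evict G, frames (T V)
T → hit
V → hit
M → miss, evict T, frames (V M)
V → hit
G → miss, evict M, frames (V G)
S → miss, evict G, frames (V S)
V → hit
G → miss, evict S, frames (V G)
Page faults: 10.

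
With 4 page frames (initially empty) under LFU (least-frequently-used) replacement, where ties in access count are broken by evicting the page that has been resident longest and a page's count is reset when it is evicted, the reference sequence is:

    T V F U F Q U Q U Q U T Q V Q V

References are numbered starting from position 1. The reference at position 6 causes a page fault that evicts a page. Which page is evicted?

T

pos 1: T → miss, frames {T}
pos 2: V → miss, frames {T,V}
pos 3: F → miss, frames {T,V,F}
pos 4: U → miss, frames {T,V,F,U}
pos 5: F → hit
pos 6: Q → miss, evict T, frames {V,F,U,Q}
At position 6, page T is evicted.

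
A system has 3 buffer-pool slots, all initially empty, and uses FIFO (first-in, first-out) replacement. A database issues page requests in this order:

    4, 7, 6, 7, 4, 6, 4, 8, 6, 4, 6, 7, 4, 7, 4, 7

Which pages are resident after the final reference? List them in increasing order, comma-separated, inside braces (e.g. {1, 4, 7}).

{4, 7, 8}

4 -> fault, frames {4}
7 -> fault, frames {4,7}
6 -> fault, frames {4,7,6}
7 -> hit
4 -> hit
6 -> hit
4 -> hit
8 -> fault, evict 4, frames {7,6,8}
6 -> hit
4 -> fault, evict 7, frames {6,8,4}
6 -> hit
7 -> fault, evict 6, frames {8,4,7}
4 -> hit
7 -> hit
4 -> hit
7 -> hit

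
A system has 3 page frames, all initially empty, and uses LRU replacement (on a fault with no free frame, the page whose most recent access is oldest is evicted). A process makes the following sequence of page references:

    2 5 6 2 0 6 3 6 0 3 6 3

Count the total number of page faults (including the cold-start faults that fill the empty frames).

2: fault, frames {2}
5: fault, frames {2,5}
6: fault, frames {2,5,6}
2: hit
0: fault, evict 5, frames {6,2,0}
6: hit
3: fault, evict 2, frames {0,6,3}
6: hit
0: hit
3: hit
6: hit
3: hit
Page faults: 5.

5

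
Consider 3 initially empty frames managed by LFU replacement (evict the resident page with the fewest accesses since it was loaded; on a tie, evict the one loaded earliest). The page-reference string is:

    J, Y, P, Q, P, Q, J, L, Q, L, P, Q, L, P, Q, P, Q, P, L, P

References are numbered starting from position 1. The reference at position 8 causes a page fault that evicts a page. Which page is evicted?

J

pos 1: J -> miss, frames [J]
pos 2: Y -> miss, frames [J, Y]
pos 3: P -> miss, frames [J, Y, P]
pos 4: Q -> miss, evict J, frames [Y, P, Q]
pos 5: P -> hit
pos 6: Q -> hit
pos 7: J -> miss, evict Y, frames [P, Q, J]
pos 8: L -> miss, evict J, frames [P, Q, L]
At position 8, page J is evicted.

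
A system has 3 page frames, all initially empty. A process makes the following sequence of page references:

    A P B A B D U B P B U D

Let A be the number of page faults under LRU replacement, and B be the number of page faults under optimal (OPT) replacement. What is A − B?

Under LRU: F F F . . F F . F . . F → 7 faults.
Under OPT: F F F . . F F . . . . F → 6 faults.
A − B = 7 − 6 = 1.

1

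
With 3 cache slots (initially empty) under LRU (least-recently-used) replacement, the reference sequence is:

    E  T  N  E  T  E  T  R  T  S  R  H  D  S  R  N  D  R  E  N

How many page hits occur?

7

E: fault, frames [E]
T: fault, frames [E, T]
N: fault, frames [E, T, N]
E: hit
T: hit
E: hit
T: hit
R: fault, evict N, frames [E, T, R]
T: hit
S: fault, evict E, frames [R, T, S]
R: hit
H: fault, evict T, frames [S, R, H]
D: fault, evict S, frames [R, H, D]
S: fault, evict R, frames [H, D, S]
R: fault, evict H, frames [D, S, R]
N: fault, evict D, frames [S, R, N]
D: fault, evict S, frames [R, N, D]
R: hit
E: fault, evict N, frames [D, R, E]
N: fault, evict D, frames [R, E, N]
Hits: 7.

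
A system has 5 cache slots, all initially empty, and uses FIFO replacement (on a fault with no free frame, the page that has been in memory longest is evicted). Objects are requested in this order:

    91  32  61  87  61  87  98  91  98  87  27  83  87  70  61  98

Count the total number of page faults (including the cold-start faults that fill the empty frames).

91 -> fault, frames (91)
32 -> fault, frames (91 32)
61 -> fault, frames (91 32 61)
87 -> fault, frames (91 32 61 87)
61 -> hit
87 -> hit
98 -> fault, frames (91 32 61 87 98)
91 -> hit
98 -> hit
87 -> hit
27 -> fault, evict 91, frames (32 61 87 98 27)
83 -> fault, evict 32, frames (61 87 98 27 83)
87 -> hit
70 -> fault, evict 61, frames (87 98 27 83 70)
61 -> fault, evict 87, frames (98 27 83 70 61)
98 -> hit
Page faults: 9.

9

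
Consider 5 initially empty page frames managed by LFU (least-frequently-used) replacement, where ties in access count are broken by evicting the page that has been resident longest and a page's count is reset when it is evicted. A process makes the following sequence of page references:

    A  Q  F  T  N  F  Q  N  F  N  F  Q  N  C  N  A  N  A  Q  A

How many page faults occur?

A: miss, frames (A)
Q: miss, frames (A Q)
F: miss, frames (A Q F)
T: miss, frames (A Q F T)
N: miss, frames (A Q F T N)
F: hit
Q: hit
N: hit
F: hit
N: hit
F: hit
Q: hit
N: hit
C: miss, evict A, frames (Q F T N C)
N: hit
A: miss, evict T, frames (Q F N C A)
N: hit
A: hit
Q: hit
A: hit
Page faults: 7.

7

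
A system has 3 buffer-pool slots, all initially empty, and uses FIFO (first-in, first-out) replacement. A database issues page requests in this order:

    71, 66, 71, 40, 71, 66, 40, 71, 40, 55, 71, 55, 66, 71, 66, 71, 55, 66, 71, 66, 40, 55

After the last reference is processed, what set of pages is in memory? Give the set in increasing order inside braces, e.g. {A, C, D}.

71: fault, frames [71]
66: fault, frames [71, 66]
71: hit
40: fault, frames [71, 66, 40]
71: hit
66: hit
40: hit
71: hit
40: hit
55: fault, evict 71, frames [66, 40, 55]
71: fault, evict 66, frames [40, 55, 71]
55: hit
66: fault, evict 40, frames [55, 71, 66]
71: hit
66: hit
71: hit
55: hit
66: hit
71: hit
66: hit
40: fault, evict 55, frames [71, 66, 40]
55: fault, evict 71, frames [66, 40, 55]

{40, 55, 66}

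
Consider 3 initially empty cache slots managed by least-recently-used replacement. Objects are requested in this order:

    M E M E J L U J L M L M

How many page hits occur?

6

M → miss, frames (M)
E → miss, frames (M E)
M → hit
E → hit
J → miss, frames (M E J)
L → miss, evict M, frames (E J L)
U → miss, evict E, frames (J L U)
J → hit
L → hit
M → miss, evict U, frames (J L M)
L → hit
M → hit
Hits: 6.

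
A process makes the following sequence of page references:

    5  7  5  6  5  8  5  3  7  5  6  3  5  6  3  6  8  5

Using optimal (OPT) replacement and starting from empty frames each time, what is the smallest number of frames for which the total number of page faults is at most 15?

f=1: 18 faults
f=2: 11 faults
f=3: 7 faults
f=4: 6 faults
f=5: 5 faults
Smallest f with faults ≤ 15 is 2.

2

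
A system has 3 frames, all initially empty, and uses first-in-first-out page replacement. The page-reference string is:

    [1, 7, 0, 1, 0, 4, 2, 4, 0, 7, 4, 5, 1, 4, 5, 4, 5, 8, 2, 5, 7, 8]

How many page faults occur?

1 → miss, frames [1]
7 → miss, frames [1, 7]
0 → miss, frames [1, 7, 0]
1 → hit
0 → hit
4 → miss, evict 1, frames [7, 0, 4]
2 → miss, evict 7, frames [0, 4, 2]
4 → hit
0 → hit
7 → miss, evict 0, frames [4, 2, 7]
4 → hit
5 → miss, evict 4, frames [2, 7, 5]
1 → miss, evict 2, frames [7, 5, 1]
4 → miss, evict 7, frames [5, 1, 4]
5 → hit
4 → hit
5 → hit
8 → miss, evict 5, frames [1, 4, 8]
2 → miss, evict 1, frames [4, 8, 2]
5 → miss, evict 4, frames [8, 2, 5]
7 → miss, evict 8, frames [2, 5, 7]
8 → miss, evict 2, frames [5, 7, 8]
Page faults: 14.

14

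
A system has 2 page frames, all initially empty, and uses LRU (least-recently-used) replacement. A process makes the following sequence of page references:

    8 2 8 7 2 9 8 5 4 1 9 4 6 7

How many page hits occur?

1

8 -> miss, frames {8}
2 -> miss, frames {8,2}
8 -> hit
7 -> miss, evict 2, frames {8,7}
2 -> miss, evict 8, frames {7,2}
9 -> miss, evict 7, frames {2,9}
8 -> miss, evict 2, frames {9,8}
5 -> miss, evict 9, frames {8,5}
4 -> miss, evict 8, frames {5,4}
1 -> miss, evict 5, frames {4,1}
9 -> miss, evict 4, frames {1,9}
4 -> miss, evict 1, frames {9,4}
6 -> miss, evict 9, frames {4,6}
7 -> miss, evict 4, frames {6,7}
Hits: 1.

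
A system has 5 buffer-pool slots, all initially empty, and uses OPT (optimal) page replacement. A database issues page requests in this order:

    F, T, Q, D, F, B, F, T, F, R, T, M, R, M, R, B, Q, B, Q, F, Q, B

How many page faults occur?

7

F → fault, frames {F}
T → fault, frames {F,T}
Q → fault, frames {F,T,Q}
D → fault, frames {F,T,Q,D}
F → hit
B → fault, frames {F,T,Q,D,B}
F → hit
T → hit
F → hit
R → fault, evict D, frames {F,T,Q,B,R}
T → hit
M → fault, evict T, frames {F,Q,B,R,M}
R → hit
M → hit
R → hit
B → hit
Q → hit
B → hit
Q → hit
F → hit
Q → hit
B → hit
Page faults: 7.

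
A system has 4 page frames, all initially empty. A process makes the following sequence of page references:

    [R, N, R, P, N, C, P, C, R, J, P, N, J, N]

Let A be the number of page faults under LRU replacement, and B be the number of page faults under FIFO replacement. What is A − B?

Under LRU: F F . F . F . . . F . F . . → 6 faults.
Under FIFO: F F . F . F . . . F . . . . → 5 faults.
A − B = 6 − 5 = 1.

1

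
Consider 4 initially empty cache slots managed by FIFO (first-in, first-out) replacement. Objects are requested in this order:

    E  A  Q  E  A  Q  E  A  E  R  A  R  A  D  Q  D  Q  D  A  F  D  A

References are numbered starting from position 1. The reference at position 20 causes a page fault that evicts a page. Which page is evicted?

pos 1: E → miss, frames (E)
pos 2: A → miss, frames (E A)
pos 3: Q → miss, frames (E A Q)
pos 4: E → hit
pos 5: A → hit
pos 6: Q → hit
pos 7: E → hit
pos 8: A → hit
pos 9: E → hit
pos 10: R → miss, frames (E A Q R)
pos 11: A → hit
pos 12: R → hit
pos 13: A → hit
pos 14: D → miss, evict E, frames (A Q R D)
pos 15: Q → hit
pos 16: D → hit
pos 17: Q → hit
pos 18: D → hit
pos 19: A → hit
pos 20: F → miss, evict A, frames (Q R D F)
At position 20, page A is evicted.

A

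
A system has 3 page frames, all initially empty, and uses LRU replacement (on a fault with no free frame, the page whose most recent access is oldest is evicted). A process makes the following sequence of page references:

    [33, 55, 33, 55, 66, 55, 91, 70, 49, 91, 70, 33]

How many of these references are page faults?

33: fault, frames {33}
55: fault, frames {33,55}
33: hit
55: hit
66: fault, frames {33,55,66}
55: hit
91: fault, evict 33, frames {66,55,91}
70: fault, evict 66, frames {55,91,70}
49: fault, evict 55, frames {91,70,49}
91: hit
70: hit
33: fault, evict 49, frames {91,70,33}
Page faults: 7.

7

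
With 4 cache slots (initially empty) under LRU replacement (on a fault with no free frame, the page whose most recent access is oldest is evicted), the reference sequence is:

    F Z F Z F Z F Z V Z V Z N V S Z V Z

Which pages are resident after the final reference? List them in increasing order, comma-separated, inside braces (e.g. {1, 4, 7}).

F -> miss, frames {F}
Z -> miss, frames {F,Z}
F -> hit
Z -> hit
F -> hit
Z -> hit
F -> hit
Z -> hit
V -> miss, frames {F,Z,V}
Z -> hit
V -> hit
Z -> hit
N -> miss, frames {F,V,Z,N}
V -> hit
S -> miss, evict F, frames {Z,N,V,S}
Z -> hit
V -> hit
Z -> hit

{N, S, V, Z}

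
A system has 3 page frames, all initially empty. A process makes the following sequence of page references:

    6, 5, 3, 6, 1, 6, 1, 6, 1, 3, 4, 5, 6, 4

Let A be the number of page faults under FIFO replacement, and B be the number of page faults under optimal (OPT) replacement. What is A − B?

1

Under FIFO: F F F . F F . . . . F F . . → 7 faults.
Under OPT: F F F . F . . . . . F F . . → 6 faults.
A − B = 7 − 6 = 1.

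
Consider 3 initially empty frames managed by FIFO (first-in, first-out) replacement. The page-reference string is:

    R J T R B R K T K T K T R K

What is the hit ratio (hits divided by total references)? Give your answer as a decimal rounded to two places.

R -> miss, frames {R}
J -> miss, frames {R,J}
T -> miss, frames {R,J,T}
R -> hit
B -> miss, evict R, frames {J,T,B}
R -> miss, evict J, frames {T,B,R}
K -> miss, evict T, frames {B,R,K}
T -> miss, evict B, frames {R,K,T}
K -> hit
T -> hit
K -> hit
T -> hit
R -> hit
K -> hit
Hits: 7 of 14 references → 7/14 = 0.5000.

0.50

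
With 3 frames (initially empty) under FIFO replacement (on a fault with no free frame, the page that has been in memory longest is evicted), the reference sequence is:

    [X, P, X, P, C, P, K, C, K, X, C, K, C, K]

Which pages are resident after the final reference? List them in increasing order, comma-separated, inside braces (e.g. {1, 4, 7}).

X -> miss, frames (X)
P -> miss, frames (X P)
X -> hit
P -> hit
C -> miss, frames (X P C)
P -> hit
K -> miss, evict X, frames (P C K)
C -> hit
K -> hit
X -> miss, evict P, frames (C K X)
C -> hit
K -> hit
C -> hit
K -> hit

{C, K, X}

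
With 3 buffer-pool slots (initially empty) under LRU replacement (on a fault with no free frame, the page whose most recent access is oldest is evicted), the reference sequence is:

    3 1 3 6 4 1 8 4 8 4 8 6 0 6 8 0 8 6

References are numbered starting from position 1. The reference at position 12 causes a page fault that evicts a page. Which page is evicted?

pos 1: 3: miss, frames [3]
pos 2: 1: miss, frames [3, 1]
pos 3: 3: hit
pos 4: 6: miss, frames [1, 3, 6]
pos 5: 4: miss, evict 1, frames [3, 6, 4]
pos 6: 1: miss, evict 3, frames [6, 4, 1]
pos 7: 8: miss, evict 6, frames [4, 1, 8]
pos 8: 4: hit
pos 9: 8: hit
pos 10: 4: hit
pos 11: 8: hit
pos 12: 6: miss, evict 1, frames [4, 8, 6]
At position 12, page 1 is evicted.

1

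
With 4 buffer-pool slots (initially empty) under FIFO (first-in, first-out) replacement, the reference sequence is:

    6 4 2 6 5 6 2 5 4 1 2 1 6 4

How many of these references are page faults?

7

6 → fault, frames (6)
4 → fault, frames (6 4)
2 → fault, frames (6 4 2)
6 → hit
5 → fault, frames (6 4 2 5)
6 → hit
2 → hit
5 → hit
4 → hit
1 → fault, evict 6, frames (4 2 5 1)
2 → hit
1 → hit
6 → fault, evict 4, frames (2 5 1 6)
4 → fault, evict 2, frames (5 1 6 4)
Page faults: 7.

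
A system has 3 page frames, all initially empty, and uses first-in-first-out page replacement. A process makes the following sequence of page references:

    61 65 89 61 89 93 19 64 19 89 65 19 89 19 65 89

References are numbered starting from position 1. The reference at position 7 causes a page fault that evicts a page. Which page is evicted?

65

pos 1: 61 -> fault, frames (61)
pos 2: 65 -> fault, frames (61 65)
pos 3: 89 -> fault, frames (61 65 89)
pos 4: 61 -> hit
pos 5: 89 -> hit
pos 6: 93 -> fault, evict 61, frames (65 89 93)
pos 7: 19 -> fault, evict 65, frames (89 93 19)
At position 7, page 65 is evicted.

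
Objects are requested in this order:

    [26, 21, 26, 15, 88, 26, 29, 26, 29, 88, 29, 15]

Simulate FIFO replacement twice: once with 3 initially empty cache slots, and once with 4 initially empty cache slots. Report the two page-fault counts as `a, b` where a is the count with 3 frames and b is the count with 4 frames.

3 frames: F F . F F F F . . . . F → 7 faults.
4 frames: F F . F F . F F . . . . → 6 faults.
6 < 7: adding a frame reduced faults, as is typical.

7, 6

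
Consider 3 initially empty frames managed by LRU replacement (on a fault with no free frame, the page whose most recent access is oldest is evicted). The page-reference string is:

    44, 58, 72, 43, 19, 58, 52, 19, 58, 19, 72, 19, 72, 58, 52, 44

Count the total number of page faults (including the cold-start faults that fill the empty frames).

44: miss, frames {44}
58: miss, frames {44,58}
72: miss, frames {44,58,72}
43: miss, evict 44, frames {58,72,43}
19: miss, evict 58, frames {72,43,19}
58: miss, evict 72, frames {43,19,58}
52: miss, evict 43, frames {19,58,52}
19: hit
58: hit
19: hit
72: miss, evict 52, frames {58,19,72}
19: hit
72: hit
58: hit
52: miss, evict 19, frames {72,58,52}
44: miss, evict 72, frames {58,52,44}
Page faults: 10.

10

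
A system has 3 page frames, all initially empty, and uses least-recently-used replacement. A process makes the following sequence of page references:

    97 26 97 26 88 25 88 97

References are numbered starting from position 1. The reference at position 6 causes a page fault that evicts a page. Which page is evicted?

pos 1: 97 -> miss, frames (97)
pos 2: 26 -> miss, frames (97 26)
pos 3: 97 -> hit
pos 4: 26 -> hit
pos 5: 88 -> miss, frames (97 26 88)
pos 6: 25 -> miss, evict 97, frames (26 88 25)
At position 6, page 97 is evicted.

97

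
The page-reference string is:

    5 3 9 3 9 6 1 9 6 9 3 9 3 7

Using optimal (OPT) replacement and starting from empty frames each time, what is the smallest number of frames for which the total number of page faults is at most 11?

f=1: 14 faults
f=2: 8 faults
f=3: 7 faults
f=4: 6 faults
f=5: 6 faults
f=6: 6 faults
Smallest f with faults ≤ 11 is 2.

2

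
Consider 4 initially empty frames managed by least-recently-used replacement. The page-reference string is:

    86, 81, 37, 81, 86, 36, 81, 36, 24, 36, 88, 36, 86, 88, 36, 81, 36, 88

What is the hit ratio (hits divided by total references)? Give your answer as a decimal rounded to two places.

86 → miss, frames {86}
81 → miss, frames {86,81}
37 → miss, frames {86,81,37}
81 → hit
86 → hit
36 → miss, frames {37,81,86,36}
81 → hit
36 → hit
24 → miss, evict 37, frames {86,81,36,24}
36 → hit
88 → miss, evict 86, frames {81,24,36,88}
36 → hit
86 → miss, evict 81, frames {24,88,36,86}
88 → hit
36 → hit
81 → miss, evict 24, frames {86,88,36,81}
36 → hit
88 → hit
Hits: 10 of 18 references → 10/18 = 0.5556.

0.56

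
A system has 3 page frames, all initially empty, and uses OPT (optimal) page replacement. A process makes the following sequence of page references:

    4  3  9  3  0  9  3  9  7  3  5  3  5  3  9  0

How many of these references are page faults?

7

4 -> miss, frames (4)
3 -> miss, frames (4 3)
9 -> miss, frames (4 3 9)
3 -> hit
0 -> miss, evict 4, frames (3 9 0)
9 -> hit
3 -> hit
9 -> hit
7 -> miss, evict 0, frames (3 9 7)
3 -> hit
5 -> miss, evict 7, frames (3 9 5)
3 -> hit
5 -> hit
3 -> hit
9 -> hit
0 -> miss, evict 5, frames (3 9 0)
Page faults: 7.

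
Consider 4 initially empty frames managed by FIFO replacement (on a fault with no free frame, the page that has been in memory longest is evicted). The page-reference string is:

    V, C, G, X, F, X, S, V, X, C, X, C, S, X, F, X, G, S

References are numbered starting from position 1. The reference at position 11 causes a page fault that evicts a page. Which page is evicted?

F

pos 1: V → miss, frames {V}
pos 2: C → miss, frames {V,C}
pos 3: G → miss, frames {V,C,G}
pos 4: X → miss, frames {V,C,G,X}
pos 5: F → miss, evict V, frames {C,G,X,F}
pos 6: X → hit
pos 7: S → miss, evict C, frames {G,X,F,S}
pos 8: V → miss, evict G, frames {X,F,S,V}
pos 9: X → hit
pos 10: C → miss, evict X, frames {F,S,V,C}
pos 11: X → miss, evict F, frames {S,V,C,X}
At position 11, page F is evicted.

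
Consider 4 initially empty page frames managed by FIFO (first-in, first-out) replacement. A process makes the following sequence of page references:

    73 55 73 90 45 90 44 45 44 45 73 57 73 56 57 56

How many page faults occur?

8

73: miss, frames {73}
55: miss, frames {73,55}
73: hit
90: miss, frames {73,55,90}
45: miss, frames {73,55,90,45}
90: hit
44: miss, evict 73, frames {55,90,45,44}
45: hit
44: hit
45: hit
73: miss, evict 55, frames {90,45,44,73}
57: miss, evict 90, frames {45,44,73,57}
73: hit
56: miss, evict 45, frames {44,73,57,56}
57: hit
56: hit
Page faults: 8.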